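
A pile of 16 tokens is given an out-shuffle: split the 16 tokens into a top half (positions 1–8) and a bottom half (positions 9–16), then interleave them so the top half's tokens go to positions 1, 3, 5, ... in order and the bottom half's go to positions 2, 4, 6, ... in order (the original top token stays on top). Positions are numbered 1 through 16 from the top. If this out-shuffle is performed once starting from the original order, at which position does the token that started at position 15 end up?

Track the token's position through each out-shuffle:
15 → 14

14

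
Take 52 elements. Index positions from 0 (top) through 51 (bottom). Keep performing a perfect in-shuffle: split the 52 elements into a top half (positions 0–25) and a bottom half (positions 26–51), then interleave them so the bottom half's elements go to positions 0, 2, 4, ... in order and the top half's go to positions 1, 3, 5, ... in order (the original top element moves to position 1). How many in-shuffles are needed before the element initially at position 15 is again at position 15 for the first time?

Follow position 15 under repeated in-shuffles:
15 → 31 → 10 → 21 → 43 → 34 → 16 → 33 → ... → 15 (length 52)
It first returns after 52 in-shuffles.

52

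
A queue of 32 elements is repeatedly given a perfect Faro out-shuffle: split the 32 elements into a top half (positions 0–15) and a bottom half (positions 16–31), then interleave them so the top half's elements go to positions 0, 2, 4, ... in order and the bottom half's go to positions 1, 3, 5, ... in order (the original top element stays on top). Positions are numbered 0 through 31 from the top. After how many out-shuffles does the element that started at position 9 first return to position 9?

5

Follow position 9 under repeated out-shuffles:
9 → 18 → 5 → 10 → 20 → 9
It first returns after 5 out-shuffles.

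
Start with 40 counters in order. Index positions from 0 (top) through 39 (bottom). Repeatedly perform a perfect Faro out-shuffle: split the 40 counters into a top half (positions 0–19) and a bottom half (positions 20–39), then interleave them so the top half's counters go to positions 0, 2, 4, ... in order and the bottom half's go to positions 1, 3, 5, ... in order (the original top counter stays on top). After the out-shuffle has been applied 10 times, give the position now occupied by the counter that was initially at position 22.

Track the counter's position through each out-shuffle:
22 → 5 → 10 → 20 → 1 → 2 → 4 → 8 → 16 → 32 → 25

25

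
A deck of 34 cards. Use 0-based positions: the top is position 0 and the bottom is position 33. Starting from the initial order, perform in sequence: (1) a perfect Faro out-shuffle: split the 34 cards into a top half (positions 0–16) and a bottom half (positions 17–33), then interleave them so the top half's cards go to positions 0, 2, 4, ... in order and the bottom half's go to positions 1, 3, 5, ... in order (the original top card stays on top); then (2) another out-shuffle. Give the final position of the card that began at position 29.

Track the card from position 29 forward through each operation:
  after op 1 (out-shuffle): 29 → 25
  after op 2 (out-shuffle): 25 → 17

17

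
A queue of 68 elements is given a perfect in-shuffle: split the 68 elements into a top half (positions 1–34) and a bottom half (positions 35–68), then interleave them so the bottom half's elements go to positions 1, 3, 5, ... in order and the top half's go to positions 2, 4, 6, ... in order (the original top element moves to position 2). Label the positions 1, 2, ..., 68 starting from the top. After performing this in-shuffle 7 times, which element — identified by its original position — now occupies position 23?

Work backwards from position 23, undoing one in-shuffle at a time:
23 ← 46 ← 23 ← 46 ← 23 ← 46 ← 23 ← 46
So the element now at position 23 started at position 46.

46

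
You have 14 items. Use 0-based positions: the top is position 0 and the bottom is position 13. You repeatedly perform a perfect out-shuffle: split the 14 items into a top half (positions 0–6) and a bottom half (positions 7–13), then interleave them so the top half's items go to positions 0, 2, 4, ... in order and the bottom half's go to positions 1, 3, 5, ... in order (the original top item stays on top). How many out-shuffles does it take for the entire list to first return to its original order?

12

The out-shuffle permutes the 14 positions with cycle lengths [1, 1, 12].
Every item is home exactly when every cycle has completed a whole number of laps, i.e. after lcm(1, 12) = 12 out-shuffles.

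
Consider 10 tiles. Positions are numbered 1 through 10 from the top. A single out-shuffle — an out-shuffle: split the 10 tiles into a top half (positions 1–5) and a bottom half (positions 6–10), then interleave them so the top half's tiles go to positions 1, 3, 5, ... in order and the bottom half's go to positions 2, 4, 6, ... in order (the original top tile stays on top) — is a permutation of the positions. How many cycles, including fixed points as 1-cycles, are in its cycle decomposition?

Trace each unvisited position around until it returns:
(1) (2 3 5 9 8 6) (4 7) (10)
4 cycles in total.

4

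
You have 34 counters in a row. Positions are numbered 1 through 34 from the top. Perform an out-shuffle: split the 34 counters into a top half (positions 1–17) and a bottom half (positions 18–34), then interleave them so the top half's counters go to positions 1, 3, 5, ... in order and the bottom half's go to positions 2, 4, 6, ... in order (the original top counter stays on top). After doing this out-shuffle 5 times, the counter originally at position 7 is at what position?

Track the counter's position through each out-shuffle:
7 → 13 → 25 → 16 → 31 → 28

28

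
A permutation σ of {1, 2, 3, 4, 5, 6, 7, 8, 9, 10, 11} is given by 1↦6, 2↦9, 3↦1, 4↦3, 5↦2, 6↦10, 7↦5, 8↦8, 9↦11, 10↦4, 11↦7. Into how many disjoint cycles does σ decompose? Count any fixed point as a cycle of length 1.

Cycle decomposition: (1 6 10 4 3) (2 9 11 7 5) (8).
3 cycles.

3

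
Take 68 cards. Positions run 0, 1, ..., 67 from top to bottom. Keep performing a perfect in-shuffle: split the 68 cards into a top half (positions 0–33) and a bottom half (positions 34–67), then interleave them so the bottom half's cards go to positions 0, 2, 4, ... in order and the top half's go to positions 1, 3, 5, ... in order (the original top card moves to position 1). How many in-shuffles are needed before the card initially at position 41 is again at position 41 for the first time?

11

Follow position 41 under repeated in-shuffles:
41 → 14 → 29 → 59 → 50 → 32 → 65 → 62 → 56 → 44 → 20 → 41
It first returns after 11 in-shuffles.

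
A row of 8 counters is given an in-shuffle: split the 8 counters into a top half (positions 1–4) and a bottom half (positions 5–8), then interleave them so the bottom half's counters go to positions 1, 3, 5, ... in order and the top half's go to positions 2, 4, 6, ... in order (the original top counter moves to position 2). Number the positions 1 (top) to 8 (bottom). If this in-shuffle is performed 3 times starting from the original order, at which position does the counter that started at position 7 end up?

Track the counter's position through each in-shuffle:
7 → 5 → 1 → 2

2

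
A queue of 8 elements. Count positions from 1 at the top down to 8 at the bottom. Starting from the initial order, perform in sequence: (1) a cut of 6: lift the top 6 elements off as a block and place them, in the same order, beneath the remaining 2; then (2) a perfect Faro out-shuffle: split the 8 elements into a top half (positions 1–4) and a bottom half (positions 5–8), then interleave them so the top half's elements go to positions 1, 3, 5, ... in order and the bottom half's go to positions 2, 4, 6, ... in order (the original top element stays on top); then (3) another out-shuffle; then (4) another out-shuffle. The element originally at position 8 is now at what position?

Track the element from position 8 forward through each operation:
  after op 1 (cut 6): 8 → 2
  after op 2 (out-shuffle): 2 → 3
  after op 3 (out-shuffle): 3 → 5
  after op 4 (out-shuffle): 5 → 2

2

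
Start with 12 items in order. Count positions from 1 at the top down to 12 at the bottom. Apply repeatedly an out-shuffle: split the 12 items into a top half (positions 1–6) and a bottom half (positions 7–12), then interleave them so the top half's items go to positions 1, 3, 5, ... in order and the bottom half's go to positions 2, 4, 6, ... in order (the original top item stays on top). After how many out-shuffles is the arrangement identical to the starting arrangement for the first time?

10

The out-shuffle permutes the 12 positions with cycle lengths [1, 1, 10].
Every item is home exactly when every cycle has completed a whole number of laps, i.e. after lcm(1, 10) = 10 out-shuffles.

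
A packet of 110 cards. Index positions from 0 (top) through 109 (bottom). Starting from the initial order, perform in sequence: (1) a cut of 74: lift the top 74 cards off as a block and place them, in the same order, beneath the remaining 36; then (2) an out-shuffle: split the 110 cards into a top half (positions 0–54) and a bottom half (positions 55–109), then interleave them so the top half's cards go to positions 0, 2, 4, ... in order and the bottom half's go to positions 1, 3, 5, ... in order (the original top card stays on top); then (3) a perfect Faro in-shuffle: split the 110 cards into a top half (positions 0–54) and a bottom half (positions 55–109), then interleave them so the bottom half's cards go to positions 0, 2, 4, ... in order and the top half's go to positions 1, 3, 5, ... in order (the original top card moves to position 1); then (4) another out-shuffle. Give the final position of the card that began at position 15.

Track the card from position 15 forward through each operation:
  after op 1 (cut 74): 15 → 51
  after op 2 (out-shuffle): 51 → 102
  after op 3 (in-shuffle): 102 → 94
  after op 4 (out-shuffle): 94 → 79

79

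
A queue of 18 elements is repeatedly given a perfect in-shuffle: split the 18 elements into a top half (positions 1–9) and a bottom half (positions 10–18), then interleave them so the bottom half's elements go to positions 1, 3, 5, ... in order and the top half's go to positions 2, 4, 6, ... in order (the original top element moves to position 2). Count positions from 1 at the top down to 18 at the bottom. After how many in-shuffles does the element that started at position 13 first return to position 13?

18

Follow position 13 under repeated in-shuffles:
13 → 7 → 14 → 9 → 18 → 17 → 15 → 11 → 3 → 6 → 12 → 5 → 10 → 1 → 2 → 4 → 8 → 16 → 13
It first returns after 18 in-shuffles.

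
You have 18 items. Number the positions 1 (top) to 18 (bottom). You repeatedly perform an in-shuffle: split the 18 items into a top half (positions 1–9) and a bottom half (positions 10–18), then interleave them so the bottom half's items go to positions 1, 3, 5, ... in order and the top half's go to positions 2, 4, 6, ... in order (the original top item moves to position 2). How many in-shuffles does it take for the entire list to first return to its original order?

The in-shuffle permutes the 18 positions with cycle lengths [18].
Every item is home exactly when every cycle has completed a whole number of laps, i.e. after lcm(18) = 18 in-shuffles.

18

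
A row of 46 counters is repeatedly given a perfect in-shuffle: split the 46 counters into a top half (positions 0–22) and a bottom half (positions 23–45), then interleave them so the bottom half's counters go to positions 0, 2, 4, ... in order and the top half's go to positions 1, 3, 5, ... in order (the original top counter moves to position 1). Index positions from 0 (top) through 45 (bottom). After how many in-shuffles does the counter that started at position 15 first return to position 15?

Follow position 15 under repeated in-shuffles:
15 → 31 → 16 → 33 → 20 → 41 → 36 → 26 → ... → 15 (length 23)
It first returns after 23 in-shuffles.

23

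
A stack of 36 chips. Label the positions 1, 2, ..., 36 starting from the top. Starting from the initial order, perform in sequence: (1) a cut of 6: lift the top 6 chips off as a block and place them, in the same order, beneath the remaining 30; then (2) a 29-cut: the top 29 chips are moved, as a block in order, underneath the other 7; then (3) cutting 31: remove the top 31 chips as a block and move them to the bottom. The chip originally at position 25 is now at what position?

Track the chip from position 25 forward through each operation:
  after op 1 (cut 6): 25 → 19
  after op 2 (cut 29): 19 → 26
  after op 3 (cut 31): 26 → 31

31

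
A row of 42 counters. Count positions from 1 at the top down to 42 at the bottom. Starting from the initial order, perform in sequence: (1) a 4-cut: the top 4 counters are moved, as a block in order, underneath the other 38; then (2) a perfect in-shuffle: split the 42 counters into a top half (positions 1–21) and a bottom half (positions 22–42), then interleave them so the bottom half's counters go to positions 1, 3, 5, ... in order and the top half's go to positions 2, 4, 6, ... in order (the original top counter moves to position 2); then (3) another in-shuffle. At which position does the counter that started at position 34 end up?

Track the counter from position 34 forward through each operation:
  after op 1 (cut 4): 34 → 30
  after op 2 (in-shuffle): 30 → 17
  after op 3 (in-shuffle): 17 → 34

34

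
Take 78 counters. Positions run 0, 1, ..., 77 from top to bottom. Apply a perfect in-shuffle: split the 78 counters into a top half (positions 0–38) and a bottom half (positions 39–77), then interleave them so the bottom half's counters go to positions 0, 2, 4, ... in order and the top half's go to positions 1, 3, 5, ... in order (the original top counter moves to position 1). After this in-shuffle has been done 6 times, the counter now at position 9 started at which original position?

51

Work backwards from position 9, undoing one in-shuffle at a time:
9 ← 4 ← 41 ← 20 ← 49 ← 24 ← 51
So the counter now at position 9 started at position 51.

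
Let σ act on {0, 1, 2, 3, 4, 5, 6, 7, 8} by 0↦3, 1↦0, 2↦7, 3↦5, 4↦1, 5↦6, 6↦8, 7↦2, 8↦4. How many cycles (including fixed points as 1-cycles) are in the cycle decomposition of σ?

2

Cycle decomposition: (0 3 5 6 8 4 1) (2 7).
2 cycles.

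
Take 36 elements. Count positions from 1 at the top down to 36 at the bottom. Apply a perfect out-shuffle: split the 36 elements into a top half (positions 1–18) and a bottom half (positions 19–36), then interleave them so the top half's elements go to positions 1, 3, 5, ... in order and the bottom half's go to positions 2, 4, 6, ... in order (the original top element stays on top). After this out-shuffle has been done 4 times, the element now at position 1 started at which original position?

1

Work backwards from position 1, undoing one out-shuffle at a time:
1 ← 1 ← 1 ← 1 ← 1
So the element now at position 1 started at position 1.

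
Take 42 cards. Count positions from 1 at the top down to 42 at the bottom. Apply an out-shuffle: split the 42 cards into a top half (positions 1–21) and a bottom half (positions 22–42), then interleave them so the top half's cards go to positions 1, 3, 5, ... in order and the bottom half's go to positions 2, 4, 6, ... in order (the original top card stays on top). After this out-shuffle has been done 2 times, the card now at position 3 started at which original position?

22

Work backwards from position 3, undoing one out-shuffle at a time:
3 ← 2 ← 22
So the card now at position 3 started at position 22.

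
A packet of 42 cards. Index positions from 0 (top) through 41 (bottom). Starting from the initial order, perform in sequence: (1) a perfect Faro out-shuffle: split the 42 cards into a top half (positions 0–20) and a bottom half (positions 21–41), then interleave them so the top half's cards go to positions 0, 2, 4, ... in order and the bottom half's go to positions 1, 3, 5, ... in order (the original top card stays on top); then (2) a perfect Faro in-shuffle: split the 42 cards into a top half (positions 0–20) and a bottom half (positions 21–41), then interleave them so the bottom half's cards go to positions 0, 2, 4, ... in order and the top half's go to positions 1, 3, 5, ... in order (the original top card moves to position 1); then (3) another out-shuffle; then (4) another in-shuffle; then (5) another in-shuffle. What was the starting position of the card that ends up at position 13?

Undo the operations in reverse order, starting from position 13:
  undo op 5 (in-shuffle, from top half): 13 ← 6
  undo op 4 (in-shuffle, from bottom half): 6 ← 24
  undo op 3 (out-shuffle, from top half): 24 ← 12
  undo op 2 (in-shuffle, from bottom half): 12 ← 27
  undo op 1 (out-shuffle, from bottom half): 27 ← 34
So the card at position 13 came from original position 34.

34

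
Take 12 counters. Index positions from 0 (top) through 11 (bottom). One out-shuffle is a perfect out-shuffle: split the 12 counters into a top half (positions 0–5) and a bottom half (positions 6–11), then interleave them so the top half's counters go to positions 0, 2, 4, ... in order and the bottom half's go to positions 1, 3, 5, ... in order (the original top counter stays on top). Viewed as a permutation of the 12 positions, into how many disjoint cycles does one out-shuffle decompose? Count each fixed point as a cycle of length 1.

Trace each unvisited position around until it returns:
(0) (1 2 4 8 5 10 9 7 3 6) (11)
3 cycles in total.

3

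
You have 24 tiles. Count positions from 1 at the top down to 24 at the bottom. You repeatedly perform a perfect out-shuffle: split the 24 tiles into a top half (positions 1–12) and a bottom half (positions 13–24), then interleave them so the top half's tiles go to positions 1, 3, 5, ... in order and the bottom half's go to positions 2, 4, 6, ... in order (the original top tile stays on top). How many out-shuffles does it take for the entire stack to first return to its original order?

11

The out-shuffle permutes the 24 positions with cycle lengths [1, 1, 11, 11].
Every tile is home exactly when every cycle has completed a whole number of laps, i.e. after lcm(1, 11) = 11 out-shuffles.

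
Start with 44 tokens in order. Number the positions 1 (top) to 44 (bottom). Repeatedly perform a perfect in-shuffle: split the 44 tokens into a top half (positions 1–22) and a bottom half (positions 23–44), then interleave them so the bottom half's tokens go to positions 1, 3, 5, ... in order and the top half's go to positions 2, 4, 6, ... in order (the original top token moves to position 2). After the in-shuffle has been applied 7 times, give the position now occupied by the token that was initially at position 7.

Track the token's position through each in-shuffle:
7 → 14 → 28 → 11 → 22 → 44 → 43 → 41

41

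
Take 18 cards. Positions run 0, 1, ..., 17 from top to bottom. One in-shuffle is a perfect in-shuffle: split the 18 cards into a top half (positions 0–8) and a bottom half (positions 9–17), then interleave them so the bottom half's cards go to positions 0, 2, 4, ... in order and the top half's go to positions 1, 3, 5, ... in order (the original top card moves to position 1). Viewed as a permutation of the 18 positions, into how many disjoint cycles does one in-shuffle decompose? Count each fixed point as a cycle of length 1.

Trace each unvisited position around until it returns:
(0 1 3 7 15 12 ... len 18)
1 cycle in total.

1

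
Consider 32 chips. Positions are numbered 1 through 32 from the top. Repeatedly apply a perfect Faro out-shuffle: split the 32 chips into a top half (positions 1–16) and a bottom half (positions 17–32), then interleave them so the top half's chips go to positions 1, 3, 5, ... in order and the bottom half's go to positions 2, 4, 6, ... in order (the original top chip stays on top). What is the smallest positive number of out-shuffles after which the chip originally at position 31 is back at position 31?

5

Follow position 31 under repeated out-shuffles:
31 → 30 → 28 → 24 → 16 → 31
It first returns after 5 out-shuffles.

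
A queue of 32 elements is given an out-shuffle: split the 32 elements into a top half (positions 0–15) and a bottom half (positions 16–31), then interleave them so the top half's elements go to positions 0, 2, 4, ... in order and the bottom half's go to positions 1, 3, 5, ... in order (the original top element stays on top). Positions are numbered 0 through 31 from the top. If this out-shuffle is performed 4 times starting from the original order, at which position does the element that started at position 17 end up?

Track the element's position through each out-shuffle:
17 → 3 → 6 → 12 → 24

24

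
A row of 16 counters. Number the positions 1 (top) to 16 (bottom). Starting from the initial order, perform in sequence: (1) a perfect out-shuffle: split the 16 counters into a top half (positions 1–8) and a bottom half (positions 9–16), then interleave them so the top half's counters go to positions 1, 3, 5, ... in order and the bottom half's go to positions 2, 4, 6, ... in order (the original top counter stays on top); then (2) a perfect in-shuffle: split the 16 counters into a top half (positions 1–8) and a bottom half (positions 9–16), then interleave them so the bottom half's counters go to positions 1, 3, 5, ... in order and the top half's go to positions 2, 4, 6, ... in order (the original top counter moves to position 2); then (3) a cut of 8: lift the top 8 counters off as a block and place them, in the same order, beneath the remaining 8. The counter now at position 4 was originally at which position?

11

Undo the operations in reverse order, starting from position 4:
  undo op 3 (cut 8): 4 ← 12
  undo op 2 (in-shuffle, from top half): 12 ← 6
  undo op 1 (out-shuffle, from bottom half): 6 ← 11
So the counter at position 4 came from original position 11.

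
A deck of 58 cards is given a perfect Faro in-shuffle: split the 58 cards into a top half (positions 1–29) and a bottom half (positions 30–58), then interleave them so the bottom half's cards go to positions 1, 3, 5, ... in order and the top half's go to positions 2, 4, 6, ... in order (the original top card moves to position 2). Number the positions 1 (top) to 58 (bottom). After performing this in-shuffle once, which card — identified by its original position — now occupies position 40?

Work backwards from position 40, undoing one in-shuffle at a time:
40 ← 20
So the card now at position 40 started at position 20.

20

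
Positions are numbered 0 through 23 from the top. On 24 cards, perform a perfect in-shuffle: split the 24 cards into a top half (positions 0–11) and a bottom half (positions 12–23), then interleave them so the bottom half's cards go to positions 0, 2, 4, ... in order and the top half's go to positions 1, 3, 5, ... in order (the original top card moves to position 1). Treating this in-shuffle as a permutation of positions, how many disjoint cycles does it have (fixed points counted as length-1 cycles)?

Trace each unvisited position around until it returns:
(0 1 3 7 15 6 ... len 20) (4 9 19 14)
2 cycles in total.

2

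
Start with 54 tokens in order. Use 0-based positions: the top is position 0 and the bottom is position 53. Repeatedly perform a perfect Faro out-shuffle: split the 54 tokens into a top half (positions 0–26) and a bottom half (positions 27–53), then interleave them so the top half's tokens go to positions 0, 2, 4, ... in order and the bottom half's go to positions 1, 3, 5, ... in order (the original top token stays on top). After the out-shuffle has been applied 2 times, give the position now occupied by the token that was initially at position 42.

9

Track the token's position through each out-shuffle:
42 → 31 → 9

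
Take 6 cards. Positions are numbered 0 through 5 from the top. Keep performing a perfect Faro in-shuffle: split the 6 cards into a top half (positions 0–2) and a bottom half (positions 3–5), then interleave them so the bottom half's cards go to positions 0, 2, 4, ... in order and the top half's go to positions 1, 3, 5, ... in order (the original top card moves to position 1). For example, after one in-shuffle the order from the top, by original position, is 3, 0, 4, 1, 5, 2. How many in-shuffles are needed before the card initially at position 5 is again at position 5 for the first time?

3

Follow position 5 under repeated in-shuffles:
5 → 4 → 2 → 5
It first returns after 3 in-shuffles.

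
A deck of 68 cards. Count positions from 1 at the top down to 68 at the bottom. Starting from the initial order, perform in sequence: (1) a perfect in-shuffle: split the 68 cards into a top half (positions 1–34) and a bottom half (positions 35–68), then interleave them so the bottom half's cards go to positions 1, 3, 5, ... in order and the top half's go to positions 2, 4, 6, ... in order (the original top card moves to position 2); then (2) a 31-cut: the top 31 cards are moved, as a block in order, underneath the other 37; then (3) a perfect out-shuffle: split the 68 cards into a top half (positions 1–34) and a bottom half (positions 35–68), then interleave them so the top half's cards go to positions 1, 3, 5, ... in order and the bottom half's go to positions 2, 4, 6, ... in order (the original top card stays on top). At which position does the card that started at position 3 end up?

Track the card from position 3 forward through each operation:
  after op 1 (in-shuffle): 3 → 6
  after op 2 (cut 31): 6 → 43
  after op 3 (out-shuffle): 43 → 18

18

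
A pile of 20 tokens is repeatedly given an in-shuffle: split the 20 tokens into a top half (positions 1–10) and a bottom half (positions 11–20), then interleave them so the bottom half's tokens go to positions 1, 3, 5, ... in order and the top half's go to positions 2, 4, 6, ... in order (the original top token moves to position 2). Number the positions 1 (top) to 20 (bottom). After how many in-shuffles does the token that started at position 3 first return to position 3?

3

Follow position 3 under repeated in-shuffles:
3 → 6 → 12 → 3
It first returns after 3 in-shuffles.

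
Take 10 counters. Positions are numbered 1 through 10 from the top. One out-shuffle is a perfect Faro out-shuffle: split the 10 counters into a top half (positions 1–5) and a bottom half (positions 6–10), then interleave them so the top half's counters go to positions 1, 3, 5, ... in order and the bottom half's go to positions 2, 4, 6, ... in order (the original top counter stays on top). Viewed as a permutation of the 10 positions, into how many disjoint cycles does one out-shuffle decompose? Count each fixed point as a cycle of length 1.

4

Trace each unvisited position around until it returns:
(1) (2 3 5 9 8 6) (4 7) (10)
4 cycles in total.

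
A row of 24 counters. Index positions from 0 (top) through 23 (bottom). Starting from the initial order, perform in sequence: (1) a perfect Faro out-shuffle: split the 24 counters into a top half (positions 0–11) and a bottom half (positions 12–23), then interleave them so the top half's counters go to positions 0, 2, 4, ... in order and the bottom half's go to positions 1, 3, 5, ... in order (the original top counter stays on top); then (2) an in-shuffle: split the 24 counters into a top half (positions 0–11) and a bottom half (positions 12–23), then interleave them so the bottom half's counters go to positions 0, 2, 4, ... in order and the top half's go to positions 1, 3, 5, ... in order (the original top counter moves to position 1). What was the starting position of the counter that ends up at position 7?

13

Undo the operations in reverse order, starting from position 7:
  undo op 2 (in-shuffle, from top half): 7 ← 3
  undo op 1 (out-shuffle, from bottom half): 3 ← 13
So the counter at position 7 came from original position 13.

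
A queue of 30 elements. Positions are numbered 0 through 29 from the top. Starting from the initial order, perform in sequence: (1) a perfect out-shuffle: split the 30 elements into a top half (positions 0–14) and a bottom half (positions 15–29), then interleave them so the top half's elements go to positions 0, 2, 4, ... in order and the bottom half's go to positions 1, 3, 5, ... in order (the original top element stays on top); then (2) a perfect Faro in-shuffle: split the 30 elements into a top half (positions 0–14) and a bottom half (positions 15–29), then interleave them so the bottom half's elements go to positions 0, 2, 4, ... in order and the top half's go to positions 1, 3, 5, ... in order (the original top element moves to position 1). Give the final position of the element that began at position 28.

Track the element from position 28 forward through each operation:
  after op 1 (out-shuffle): 28 → 27
  after op 2 (in-shuffle): 27 → 24

24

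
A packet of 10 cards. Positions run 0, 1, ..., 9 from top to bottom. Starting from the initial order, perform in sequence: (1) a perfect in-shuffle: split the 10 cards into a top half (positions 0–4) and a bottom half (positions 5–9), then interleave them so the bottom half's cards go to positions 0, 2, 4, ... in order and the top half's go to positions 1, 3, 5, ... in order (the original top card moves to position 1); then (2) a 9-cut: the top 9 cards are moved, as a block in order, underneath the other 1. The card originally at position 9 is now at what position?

Track the card from position 9 forward through each operation:
  after op 1 (in-shuffle): 9 → 8
  after op 2 (cut 9): 8 → 9

9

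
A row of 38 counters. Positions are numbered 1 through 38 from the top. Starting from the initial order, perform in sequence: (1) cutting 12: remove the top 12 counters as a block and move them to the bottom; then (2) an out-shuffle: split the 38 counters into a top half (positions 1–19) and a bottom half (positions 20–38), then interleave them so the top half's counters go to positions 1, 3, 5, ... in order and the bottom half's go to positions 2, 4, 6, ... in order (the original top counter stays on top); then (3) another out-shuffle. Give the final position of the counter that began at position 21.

Track the counter from position 21 forward through each operation:
  after op 1 (cut 12): 21 → 9
  after op 2 (out-shuffle): 9 → 17
  after op 3 (out-shuffle): 17 → 33

33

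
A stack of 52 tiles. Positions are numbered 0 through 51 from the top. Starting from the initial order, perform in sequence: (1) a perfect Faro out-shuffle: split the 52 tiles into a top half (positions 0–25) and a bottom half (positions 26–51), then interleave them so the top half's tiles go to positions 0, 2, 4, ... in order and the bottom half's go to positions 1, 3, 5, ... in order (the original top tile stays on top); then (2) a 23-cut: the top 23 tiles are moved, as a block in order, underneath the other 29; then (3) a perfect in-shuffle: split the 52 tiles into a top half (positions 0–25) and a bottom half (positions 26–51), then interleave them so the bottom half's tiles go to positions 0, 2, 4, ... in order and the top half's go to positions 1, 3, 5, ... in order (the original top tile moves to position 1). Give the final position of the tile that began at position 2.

Track the tile from position 2 forward through each operation:
  after op 1 (out-shuffle): 2 → 4
  after op 2 (cut 23): 4 → 33
  after op 3 (in-shuffle): 33 → 14

14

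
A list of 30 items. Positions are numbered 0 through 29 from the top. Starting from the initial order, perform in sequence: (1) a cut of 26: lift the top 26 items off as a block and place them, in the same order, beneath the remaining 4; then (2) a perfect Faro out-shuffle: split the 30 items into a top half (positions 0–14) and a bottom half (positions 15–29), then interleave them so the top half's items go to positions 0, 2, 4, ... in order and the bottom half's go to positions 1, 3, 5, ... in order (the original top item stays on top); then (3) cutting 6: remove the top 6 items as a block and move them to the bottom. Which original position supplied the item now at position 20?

Undo the operations in reverse order, starting from position 20:
  undo op 3 (cut 6): 20 ← 26
  undo op 2 (out-shuffle, from top half): 26 ← 13
  undo op 1 (cut 26): 13 ← 9
So the item at position 20 came from original position 9.

9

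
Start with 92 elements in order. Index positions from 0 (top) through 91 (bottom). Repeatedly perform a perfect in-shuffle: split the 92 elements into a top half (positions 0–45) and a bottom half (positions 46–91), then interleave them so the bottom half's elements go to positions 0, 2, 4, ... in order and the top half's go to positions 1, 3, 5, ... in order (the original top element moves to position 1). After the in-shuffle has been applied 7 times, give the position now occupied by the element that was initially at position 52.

Track the element's position through each in-shuffle:
52 → 12 → 25 → 51 → 10 → 21 → 43 → 87

87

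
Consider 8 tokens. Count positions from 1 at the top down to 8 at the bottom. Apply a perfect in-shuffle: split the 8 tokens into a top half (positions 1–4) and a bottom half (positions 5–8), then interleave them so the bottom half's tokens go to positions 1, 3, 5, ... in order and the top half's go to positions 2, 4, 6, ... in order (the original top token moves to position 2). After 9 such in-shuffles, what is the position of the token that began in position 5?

4

Track the token's position through each in-shuffle:
5 → 1 → 2 → 4 → 8 → 7 → 5 → 1 → 2 → 4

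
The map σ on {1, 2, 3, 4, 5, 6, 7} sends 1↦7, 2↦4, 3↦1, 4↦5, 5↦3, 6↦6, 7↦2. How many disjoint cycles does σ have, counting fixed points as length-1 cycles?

2

Cycle decomposition: (1 7 2 4 5 3) (6).
2 cycles.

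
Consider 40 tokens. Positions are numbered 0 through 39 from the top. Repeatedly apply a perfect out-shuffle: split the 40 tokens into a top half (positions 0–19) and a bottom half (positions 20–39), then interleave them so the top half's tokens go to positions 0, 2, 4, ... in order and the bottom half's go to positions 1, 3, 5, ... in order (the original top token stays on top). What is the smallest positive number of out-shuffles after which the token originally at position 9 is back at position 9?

Follow position 9 under repeated out-shuffles:
9 → 18 → 36 → 33 → 27 → 15 → 30 → 21 → 3 → 6 → 12 → 24 → 9
It first returns after 12 out-shuffles.

12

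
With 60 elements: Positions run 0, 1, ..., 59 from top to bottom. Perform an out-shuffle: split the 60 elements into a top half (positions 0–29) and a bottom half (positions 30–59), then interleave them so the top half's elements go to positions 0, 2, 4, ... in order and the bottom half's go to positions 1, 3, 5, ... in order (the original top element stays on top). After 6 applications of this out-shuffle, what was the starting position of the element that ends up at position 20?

4

Work backwards from position 20, undoing one out-shuffle at a time:
20 ← 10 ← 5 ← 32 ← 16 ← 8 ← 4
So the element now at position 20 started at position 4.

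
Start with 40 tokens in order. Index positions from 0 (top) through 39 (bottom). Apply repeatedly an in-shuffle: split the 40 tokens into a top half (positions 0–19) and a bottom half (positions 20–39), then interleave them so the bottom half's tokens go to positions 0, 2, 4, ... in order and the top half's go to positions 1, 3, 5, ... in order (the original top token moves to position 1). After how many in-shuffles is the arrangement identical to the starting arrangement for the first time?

20

The in-shuffle permutes the 40 positions with cycle lengths [20, 20].
Every token is home exactly when every cycle has completed a whole number of laps, i.e. after lcm(20) = 20 in-shuffles.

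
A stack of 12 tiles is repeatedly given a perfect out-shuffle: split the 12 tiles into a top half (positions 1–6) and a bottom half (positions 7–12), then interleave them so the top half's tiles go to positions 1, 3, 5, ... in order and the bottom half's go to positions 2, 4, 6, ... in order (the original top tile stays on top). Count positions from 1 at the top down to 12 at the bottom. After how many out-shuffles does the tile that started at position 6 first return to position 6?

Follow position 6 under repeated out-shuffles:
6 → 11 → 10 → 8 → 4 → 7 → 2 → 3 → 5 → 9 → 6
It first returns after 10 out-shuffles.

10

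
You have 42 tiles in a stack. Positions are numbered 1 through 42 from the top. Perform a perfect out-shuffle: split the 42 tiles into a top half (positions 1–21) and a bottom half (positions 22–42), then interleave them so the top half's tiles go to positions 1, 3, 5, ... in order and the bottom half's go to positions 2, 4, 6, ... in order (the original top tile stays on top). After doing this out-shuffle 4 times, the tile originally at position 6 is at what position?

40

Track the tile's position through each out-shuffle:
6 → 11 → 21 → 41 → 40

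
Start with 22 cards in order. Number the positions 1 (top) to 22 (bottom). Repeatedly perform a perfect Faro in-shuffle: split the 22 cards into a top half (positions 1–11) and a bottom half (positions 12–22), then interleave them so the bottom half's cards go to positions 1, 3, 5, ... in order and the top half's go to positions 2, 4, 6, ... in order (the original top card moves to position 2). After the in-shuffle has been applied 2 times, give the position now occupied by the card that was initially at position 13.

Track the card's position through each in-shuffle:
13 → 3 → 6

6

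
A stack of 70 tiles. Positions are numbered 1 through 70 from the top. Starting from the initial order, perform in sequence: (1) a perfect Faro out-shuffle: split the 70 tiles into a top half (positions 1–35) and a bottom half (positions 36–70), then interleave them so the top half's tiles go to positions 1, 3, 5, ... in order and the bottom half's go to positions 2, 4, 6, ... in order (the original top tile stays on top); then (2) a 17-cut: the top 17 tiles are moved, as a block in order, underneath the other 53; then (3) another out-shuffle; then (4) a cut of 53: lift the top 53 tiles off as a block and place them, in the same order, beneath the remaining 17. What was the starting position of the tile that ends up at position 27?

Undo the operations in reverse order, starting from position 27:
  undo op 4 (cut 53): 27 ← 10
  undo op 3 (out-shuffle, from bottom half): 10 ← 40
  undo op 2 (cut 17): 40 ← 57
  undo op 1 (out-shuffle, from top half): 57 ← 29
So the tile at position 27 came from original position 29.

29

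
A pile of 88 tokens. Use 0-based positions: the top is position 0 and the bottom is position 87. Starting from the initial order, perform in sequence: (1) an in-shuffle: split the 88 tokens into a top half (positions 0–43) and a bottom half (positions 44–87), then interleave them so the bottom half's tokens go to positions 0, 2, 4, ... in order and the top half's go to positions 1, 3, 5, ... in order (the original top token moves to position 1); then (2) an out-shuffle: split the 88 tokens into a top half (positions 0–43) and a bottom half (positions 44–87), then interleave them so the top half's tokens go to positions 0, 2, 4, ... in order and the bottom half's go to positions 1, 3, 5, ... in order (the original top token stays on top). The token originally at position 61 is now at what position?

68

Track the token from position 61 forward through each operation:
  after op 1 (in-shuffle): 61 → 34
  after op 2 (out-shuffle): 34 → 68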